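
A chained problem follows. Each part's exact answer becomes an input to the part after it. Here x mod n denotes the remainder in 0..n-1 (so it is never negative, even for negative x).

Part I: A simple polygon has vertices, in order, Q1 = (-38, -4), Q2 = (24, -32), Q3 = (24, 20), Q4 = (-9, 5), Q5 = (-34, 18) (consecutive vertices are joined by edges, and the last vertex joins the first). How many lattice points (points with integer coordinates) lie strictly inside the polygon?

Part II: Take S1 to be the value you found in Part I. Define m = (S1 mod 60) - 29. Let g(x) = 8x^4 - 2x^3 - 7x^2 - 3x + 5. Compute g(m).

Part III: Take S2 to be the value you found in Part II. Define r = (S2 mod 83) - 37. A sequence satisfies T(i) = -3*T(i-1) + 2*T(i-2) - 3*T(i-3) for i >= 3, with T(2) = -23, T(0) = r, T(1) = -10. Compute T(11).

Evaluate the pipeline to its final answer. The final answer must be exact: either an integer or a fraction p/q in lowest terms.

-1727465

Part I: cross terms: (-38*-32 - 24*-4)=1312, (24*20 - 24*-32)=1248, (24*5 - -9*20)=300, (-9*18 - -34*5)=8, (-34*-4 - -38*18)=820; twice the area = |3688| = 3688; area = 1844; boundary points = 2 + 52 + 3 + 1 + 2 = 60; strictly interior points = area - boundary/2 + 1 = 1815; answer 1815
Part II: S1 = 1815; m = -14; 8*(-14)^4 - 2*(-14)^3 - 7*(-14)^2 - 3*(-14)^1 + 5 = (307328) + (5488) + (-1372) + (42) + (5) = 311491; answer 311491
Part III: S2 = 311491; r = 38; T(3) = -3*(-23) + 2*(-10) - 3*(38) = -65; iterating: T(3)=-65, T(4)=179, T(5)=-598, T(6)=2347, T(7)=-8774, T(8)=32810, T(9)=-123019, T(10)=460999, T(11)=-1727465; answer -1727465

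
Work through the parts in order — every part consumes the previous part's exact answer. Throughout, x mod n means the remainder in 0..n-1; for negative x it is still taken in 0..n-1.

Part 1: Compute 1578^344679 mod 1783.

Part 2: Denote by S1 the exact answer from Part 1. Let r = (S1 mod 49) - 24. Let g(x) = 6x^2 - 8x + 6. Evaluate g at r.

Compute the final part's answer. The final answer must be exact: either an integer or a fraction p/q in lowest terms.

1236

Part 1: squarings mod 1783: 1578^1=1578, 1578^2=1016, 1578^4=1682, 1578^8=1286, 1578^16=955, 1578^32=912, 1578^64=866, 1578^128=1096, 1578^256=1257, 1578^512=311, 1578^1024=439, 1578^2048=157, 1578^4096=1470, 1578^8192=1687, 1578^16384=301, 1578^32768=1451, 1578^65536=1461, 1578^131072=270, 1578^262144=1580; 1578^344679 = 1578^1 * 1578^2 * 1578^4 * 1578^32 * 1578^64 * 1578^512 * 1578^16384 * 1578^65536 * 1578^262144 = 1313 (mod 1783); answer 1313
Part 2: S1 = 1313; r = 15; 6*(15)^2 - 8*(15)^1 + 6 = (1350) + (-120) + (6) = 1236; answer 1236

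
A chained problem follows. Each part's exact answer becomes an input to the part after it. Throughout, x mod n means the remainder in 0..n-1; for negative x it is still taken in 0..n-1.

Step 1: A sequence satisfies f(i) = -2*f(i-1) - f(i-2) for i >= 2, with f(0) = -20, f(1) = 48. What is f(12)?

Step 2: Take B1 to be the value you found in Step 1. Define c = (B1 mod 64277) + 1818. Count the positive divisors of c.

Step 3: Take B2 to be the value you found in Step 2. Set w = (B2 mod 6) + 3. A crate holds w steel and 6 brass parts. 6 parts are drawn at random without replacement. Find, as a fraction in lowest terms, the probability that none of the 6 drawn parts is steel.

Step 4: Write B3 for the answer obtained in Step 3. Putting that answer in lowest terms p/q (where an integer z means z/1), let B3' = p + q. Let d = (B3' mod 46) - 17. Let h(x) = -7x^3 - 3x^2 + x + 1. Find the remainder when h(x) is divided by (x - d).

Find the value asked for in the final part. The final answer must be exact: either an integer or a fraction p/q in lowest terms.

18607

Step 1: f(2) = -2*(48) - 1*(-20) = -76; iterating: f(2)=-76, f(3)=104, f(4)=-132, f(5)=160, f(6)=-188, f(7)=216, f(8)=-244, f(9)=272, f(10)=-300, f(11)=328, f(12)=-356; answer -356
Step 2: B1 = -356; c = 65739; 65739 = 3 * 17 * 1289; number of divisors = (1+1) * (1+1) * (1+1) = 8; answer 8
Step 3: B2 = 8; w = 5; total draws C(11,6) = 462; favorable C(6,6) = 1; P = 1/462; answer 1/462
Step 4: B3 = 1/462; threaded value p + q = 463; d = -14; remainder = value at the root: -7*(-14)^3 - 3*(-14)^2 + 1*(-14)^1 + 1 = (19208) + (-588) + (-14) + (1) = 18607; answer 18607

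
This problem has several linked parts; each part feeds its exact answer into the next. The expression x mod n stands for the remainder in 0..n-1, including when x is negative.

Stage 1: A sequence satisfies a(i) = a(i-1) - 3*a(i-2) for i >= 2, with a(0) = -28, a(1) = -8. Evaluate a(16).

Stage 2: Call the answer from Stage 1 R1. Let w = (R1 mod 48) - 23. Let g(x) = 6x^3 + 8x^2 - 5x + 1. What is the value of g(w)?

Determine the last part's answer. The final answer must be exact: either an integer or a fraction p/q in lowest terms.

Stage 1: a(2) = 1*(-8) - 3*(-28) = 76; iterating: a(2)=76, a(3)=100, a(4)=-128, a(5)=-428, a(6)=-44, a(7)=1240, a(8)=1372, a(9)=-2348, a(10)=-6464, a(11)=580, a(12)=19972, a(13)=18232, a(14)=-41684, a(15)=-96380, a(16)=28672; answer 28672
Stage 2: R1 = 28672; w = -7; 6*(-7)^3 + 8*(-7)^2 - 5*(-7)^1 + 1 = (-2058) + (392) + (35) + (1) = -1630; answer -1630

-1630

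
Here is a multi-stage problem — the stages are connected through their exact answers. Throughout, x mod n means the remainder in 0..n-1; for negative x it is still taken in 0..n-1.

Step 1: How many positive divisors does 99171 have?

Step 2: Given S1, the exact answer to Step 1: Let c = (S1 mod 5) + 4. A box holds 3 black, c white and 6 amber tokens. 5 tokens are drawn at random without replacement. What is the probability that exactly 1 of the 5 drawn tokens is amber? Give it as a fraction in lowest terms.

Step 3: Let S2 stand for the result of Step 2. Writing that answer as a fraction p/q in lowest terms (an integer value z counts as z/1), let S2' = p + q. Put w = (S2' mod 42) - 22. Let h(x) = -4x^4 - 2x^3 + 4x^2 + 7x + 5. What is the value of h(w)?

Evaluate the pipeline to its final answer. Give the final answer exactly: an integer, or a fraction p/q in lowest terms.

Step 1: 99171 = 3^3 * 3673; number of divisors = (3+1) * (1+1) = 8; answer 8
Step 2: S1 = 8; c = 7; total draws C(16,5) = 4368; favorable C(6,1)*C(10,4) = 1260; P = 15/52; answer 15/52
Step 3: S2 = 15/52; threaded value p + q = 67; w = 3; -4*(3)^4 - 2*(3)^3 + 4*(3)^2 + 7*(3)^1 + 5 = (-324) + (-54) + (36) + (21) + (5) = -316; answer -316

-316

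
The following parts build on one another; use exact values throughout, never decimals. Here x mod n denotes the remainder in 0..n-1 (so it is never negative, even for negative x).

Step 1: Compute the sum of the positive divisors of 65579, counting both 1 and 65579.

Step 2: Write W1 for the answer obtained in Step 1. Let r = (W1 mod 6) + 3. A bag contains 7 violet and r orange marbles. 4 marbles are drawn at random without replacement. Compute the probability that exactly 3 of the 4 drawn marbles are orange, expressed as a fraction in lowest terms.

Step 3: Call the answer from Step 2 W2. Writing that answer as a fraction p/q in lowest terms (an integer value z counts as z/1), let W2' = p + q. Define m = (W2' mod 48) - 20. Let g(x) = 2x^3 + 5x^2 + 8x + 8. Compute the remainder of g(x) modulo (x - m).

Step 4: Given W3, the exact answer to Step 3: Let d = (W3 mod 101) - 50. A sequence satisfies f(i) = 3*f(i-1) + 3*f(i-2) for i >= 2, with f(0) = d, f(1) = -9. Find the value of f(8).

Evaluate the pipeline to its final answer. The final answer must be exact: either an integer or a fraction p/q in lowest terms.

Step 1: 65579 is prime, so its only divisors are 1 and 65579; sigma = 1 + 65579 = 65580; answer 65580
Step 2: W1 = 65580; r = 3; total draws C(10,4) = 210; favorable C(3,3)*C(7,1) = 7; P = 1/30; answer 1/30
Step 3: W2 = 1/30; threaded value p + q = 31; m = 11; remainder = value at the root: 2*(11)^3 + 5*(11)^2 + 8*(11)^1 + 8 = (2662) + (605) + (88) + (8) = 3363; answer 3363
Step 4: W3 = 3363; d = -20; f(2) = 3*(-9) + 3*(-20) = -87; iterating: f(2)=-87, f(3)=-288, f(4)=-1125, f(5)=-4239, f(6)=-16092, f(7)=-60993, f(8)=-231255; answer -231255

-231255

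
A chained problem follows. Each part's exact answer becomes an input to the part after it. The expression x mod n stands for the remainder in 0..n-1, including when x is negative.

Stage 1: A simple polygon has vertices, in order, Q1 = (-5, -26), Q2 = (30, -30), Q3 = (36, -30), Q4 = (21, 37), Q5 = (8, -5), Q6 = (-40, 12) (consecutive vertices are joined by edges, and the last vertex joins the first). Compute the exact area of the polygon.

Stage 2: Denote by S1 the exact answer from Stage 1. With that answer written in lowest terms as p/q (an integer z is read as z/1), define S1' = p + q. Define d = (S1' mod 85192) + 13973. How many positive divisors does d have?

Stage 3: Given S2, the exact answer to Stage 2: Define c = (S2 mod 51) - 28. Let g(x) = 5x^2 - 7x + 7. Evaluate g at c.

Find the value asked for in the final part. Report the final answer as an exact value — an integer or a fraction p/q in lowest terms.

Stage 1: cross terms: (-5*-30 - 30*-26)=930, (30*-30 - 36*-30)=180, (36*37 - 21*-30)=1962, (21*-5 - 8*37)=-401, (8*12 - -40*-5)=-104, (-40*-26 - -5*12)=1100; twice the area = |3667| = 3667; area = 3667/2; answer 3667/2
Stage 2: S1 = 3667/2; threaded value p + q = 3669; d = 17642; 17642 = 2 * 8821; number of divisors = (1+1) * (1+1) = 4; answer 4
Stage 3: S2 = 4; c = -24; 5*(-24)^2 - 7*(-24)^1 + 7 = (2880) + (168) + (7) = 3055; answer 3055

3055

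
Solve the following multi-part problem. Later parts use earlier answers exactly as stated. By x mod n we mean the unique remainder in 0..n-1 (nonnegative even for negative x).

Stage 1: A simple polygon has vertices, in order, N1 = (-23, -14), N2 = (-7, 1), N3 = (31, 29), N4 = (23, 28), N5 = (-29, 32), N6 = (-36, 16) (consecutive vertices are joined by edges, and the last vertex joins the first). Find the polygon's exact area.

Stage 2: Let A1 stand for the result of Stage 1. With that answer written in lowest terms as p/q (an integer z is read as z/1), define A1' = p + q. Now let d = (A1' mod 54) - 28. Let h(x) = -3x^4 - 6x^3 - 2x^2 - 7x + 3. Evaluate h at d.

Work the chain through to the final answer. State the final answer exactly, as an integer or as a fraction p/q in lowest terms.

Stage 1: cross terms: (-23*1 - -7*-14)=-121, (-7*29 - 31*1)=-234, (31*28 - 23*29)=201, (23*32 - -29*28)=1548, (-29*16 - -36*32)=688, (-36*-14 - -23*16)=872; twice the area = |2954| = 2954; area = 1477; answer 1477
Stage 2: A1 = 1477; threaded value p + q = 1478; d = -8; -3*(-8)^4 - 6*(-8)^3 - 2*(-8)^2 - 7*(-8)^1 + 3 = (-12288) + (3072) + (-128) + (56) + (3) = -9285; answer -9285

-9285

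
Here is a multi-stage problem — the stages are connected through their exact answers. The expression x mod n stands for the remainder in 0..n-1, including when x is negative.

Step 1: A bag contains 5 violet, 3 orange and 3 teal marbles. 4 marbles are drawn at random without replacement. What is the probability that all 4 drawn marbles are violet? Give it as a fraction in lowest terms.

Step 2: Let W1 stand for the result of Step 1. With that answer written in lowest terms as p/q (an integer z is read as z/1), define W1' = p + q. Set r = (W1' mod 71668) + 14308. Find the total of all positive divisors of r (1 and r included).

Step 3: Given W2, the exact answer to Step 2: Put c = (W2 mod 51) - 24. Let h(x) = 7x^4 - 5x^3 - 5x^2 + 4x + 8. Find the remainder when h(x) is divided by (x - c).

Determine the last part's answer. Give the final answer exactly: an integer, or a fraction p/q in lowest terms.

Step 1: total draws C(11,4) = 330; favorable C(5,4) = 5; P = 1/66; answer 1/66
Step 2: W1 = 1/66; threaded value p + q = 67; r = 14375; 14375 = 5^4 * 23; sigma = (1 + 5 + 25 + 125 + 625) * (1 + 23) = 781 * 24 = 18744; answer 18744
Step 3: W2 = 18744; c = 3; remainder = value at the root: 7*(3)^4 - 5*(3)^3 - 5*(3)^2 + 4*(3)^1 + 8 = (567) + (-135) + (-45) + (12) + (8) = 407; answer 407

407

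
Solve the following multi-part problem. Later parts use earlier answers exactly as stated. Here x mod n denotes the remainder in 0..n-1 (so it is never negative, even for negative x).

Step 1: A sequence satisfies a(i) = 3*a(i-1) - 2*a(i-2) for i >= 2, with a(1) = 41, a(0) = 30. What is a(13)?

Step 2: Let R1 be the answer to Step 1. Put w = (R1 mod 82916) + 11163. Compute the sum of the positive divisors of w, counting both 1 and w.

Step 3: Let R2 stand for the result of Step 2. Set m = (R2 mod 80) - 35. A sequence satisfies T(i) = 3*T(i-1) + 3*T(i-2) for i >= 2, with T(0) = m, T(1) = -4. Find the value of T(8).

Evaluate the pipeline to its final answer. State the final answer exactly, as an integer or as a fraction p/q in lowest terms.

-162567

Step 1: a(2) = 3*(41) - 2*(30) = 63; iterating: a(2)=63, a(3)=107, a(4)=195, a(5)=371, a(6)=723, a(7)=1427, a(8)=2835, a(9)=5651, a(10)=11283, a(11)=22547, a(12)=45075, a(13)=90131; answer 90131
Step 2: R1 = 90131; w = 18378; 18378 = 2 * 3^2 * 1021; sigma = (1 + 2) * (1 + 3 + 9) * (1 + 1021) = 3 * 13 * 1022 = 39858; answer 39858
Step 3: R2 = 39858; m = -17; T(2) = 3*(-4) + 3*(-17) = -63; iterating: T(2)=-63, T(3)=-201, T(4)=-792, T(5)=-2979, T(6)=-11313, T(7)=-42876, T(8)=-162567; answer -162567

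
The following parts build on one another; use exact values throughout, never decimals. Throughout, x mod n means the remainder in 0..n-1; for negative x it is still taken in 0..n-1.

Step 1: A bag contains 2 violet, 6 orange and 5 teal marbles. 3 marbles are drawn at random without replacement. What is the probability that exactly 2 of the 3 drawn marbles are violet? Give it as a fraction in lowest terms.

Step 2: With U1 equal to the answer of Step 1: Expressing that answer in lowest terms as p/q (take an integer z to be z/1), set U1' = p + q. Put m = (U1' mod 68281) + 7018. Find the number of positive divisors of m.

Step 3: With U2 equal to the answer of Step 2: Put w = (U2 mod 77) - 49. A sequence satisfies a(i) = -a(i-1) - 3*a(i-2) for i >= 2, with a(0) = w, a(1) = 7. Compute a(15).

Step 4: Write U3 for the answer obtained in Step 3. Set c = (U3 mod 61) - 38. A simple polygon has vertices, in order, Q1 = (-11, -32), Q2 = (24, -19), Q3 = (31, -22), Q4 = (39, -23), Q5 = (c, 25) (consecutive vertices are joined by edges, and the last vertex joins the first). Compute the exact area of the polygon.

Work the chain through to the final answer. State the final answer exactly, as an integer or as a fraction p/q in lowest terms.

Step 1: total draws C(13,3) = 286; favorable C(2,2)*C(11,1) = 11; P = 1/26; answer 1/26
Step 2: U1 = 1/26; threaded value p + q = 27; m = 7045; 7045 = 5 * 1409; number of divisors = (1+1) * (1+1) = 4; answer 4
Step 3: U2 = 4; w = -45; a(2) = -1*(7) - 3*(-45) = 128; iterating: a(2)=128, a(3)=-149, a(4)=-235, a(5)=682, a(6)=23, a(7)=-2069, a(8)=2000, a(9)=4207, a(10)=-10207, a(11)=-2414, a(12)=33035, a(13)=-25793, a(14)=-73312, a(15)=150691; answer 150691
Step 4: U3 = 150691; c = -17; cross terms: (-11*-19 - 24*-32)=977, (24*-22 - 31*-19)=61, (31*-23 - 39*-22)=145, (39*25 - -17*-23)=584, (-17*-32 - -11*25)=819; twice the area = |2586| = 2586; area = 1293; answer 1293

1293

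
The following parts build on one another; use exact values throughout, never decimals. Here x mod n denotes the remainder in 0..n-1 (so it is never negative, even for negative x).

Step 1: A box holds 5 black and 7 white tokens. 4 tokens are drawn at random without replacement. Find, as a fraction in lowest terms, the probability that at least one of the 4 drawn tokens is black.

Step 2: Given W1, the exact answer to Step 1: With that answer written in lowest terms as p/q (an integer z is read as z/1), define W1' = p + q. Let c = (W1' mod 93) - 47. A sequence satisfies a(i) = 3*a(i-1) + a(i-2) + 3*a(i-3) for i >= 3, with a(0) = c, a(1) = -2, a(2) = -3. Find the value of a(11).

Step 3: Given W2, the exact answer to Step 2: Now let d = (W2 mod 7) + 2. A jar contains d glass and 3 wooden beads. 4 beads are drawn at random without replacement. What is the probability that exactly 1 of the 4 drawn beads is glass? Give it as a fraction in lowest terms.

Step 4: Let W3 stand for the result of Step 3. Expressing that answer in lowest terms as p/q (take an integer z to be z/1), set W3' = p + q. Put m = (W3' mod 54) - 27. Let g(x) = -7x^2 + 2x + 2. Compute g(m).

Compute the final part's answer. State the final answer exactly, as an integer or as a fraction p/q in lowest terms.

-2838

Step 1: total draws C(12,4) = 495; complement C(7,4) = 35; favorable 495 - 35 = 460; P = 92/99; answer 92/99
Step 2: W1 = 92/99; threaded value p + q = 191; c = -42; a(3) = 3*(-3) + 1*(-2) + 3*(-42) = -137; iterating: a(3)=-137, a(4)=-420, a(5)=-1406, a(6)=-5049, a(7)=-17813, a(8)=-62706, a(9)=-221078, a(10)=-779379, a(11)=-2747333; answer -2747333
Step 3: W2 = -2747333; d = 8; total draws C(11,4) = 330; favorable C(8,1)*C(3,3) = 8; P = 4/165; answer 4/165
Step 4: W3 = 4/165; threaded value p + q = 169; m = -20; -7*(-20)^2 + 2*(-20)^1 + 2 = (-2800) + (-40) + (2) = -2838; answer -2838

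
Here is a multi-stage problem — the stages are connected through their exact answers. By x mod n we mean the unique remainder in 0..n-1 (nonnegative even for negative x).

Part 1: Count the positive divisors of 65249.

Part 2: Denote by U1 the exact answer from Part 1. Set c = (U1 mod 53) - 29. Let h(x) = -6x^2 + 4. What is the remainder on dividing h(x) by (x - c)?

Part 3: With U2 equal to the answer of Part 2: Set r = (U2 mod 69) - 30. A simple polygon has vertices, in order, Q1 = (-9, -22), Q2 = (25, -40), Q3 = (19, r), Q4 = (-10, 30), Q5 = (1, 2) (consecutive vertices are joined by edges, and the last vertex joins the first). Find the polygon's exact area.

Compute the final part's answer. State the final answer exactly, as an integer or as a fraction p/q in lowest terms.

2851/2

Part 1: 65249 = 71 * 919; number of divisors = (1+1) * (1+1) = 4; answer 4
Part 2: U1 = 4; c = -25; remainder = value at the root: -6*(-25)^2 + 4 = (-3750) + (4) = -3746; answer -3746
Part 3: U2 = -3746; r = 19; cross terms: (-9*-40 - 25*-22)=910, (25*19 - 19*-40)=1235, (19*30 - -10*19)=760, (-10*2 - 1*30)=-50, (1*-22 - -9*2)=-4; twice the area = |2851| = 2851; area = 2851/2; answer 2851/2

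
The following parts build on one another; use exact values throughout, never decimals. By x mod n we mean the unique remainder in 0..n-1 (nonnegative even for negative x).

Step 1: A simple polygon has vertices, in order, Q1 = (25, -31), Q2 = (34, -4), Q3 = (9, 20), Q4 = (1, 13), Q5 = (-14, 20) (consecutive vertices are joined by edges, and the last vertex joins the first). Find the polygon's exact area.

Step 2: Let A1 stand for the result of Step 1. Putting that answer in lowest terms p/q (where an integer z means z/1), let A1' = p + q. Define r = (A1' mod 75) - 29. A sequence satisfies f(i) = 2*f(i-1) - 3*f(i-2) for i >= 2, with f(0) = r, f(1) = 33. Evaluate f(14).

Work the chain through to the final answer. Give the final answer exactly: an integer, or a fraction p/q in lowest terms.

37287

Step 1: cross terms: (25*-4 - 34*-31)=954, (34*20 - 9*-4)=716, (9*13 - 1*20)=97, (1*20 - -14*13)=202, (-14*-31 - 25*20)=-66; twice the area = |1903| = 1903; area = 1903/2; answer 1903/2
Step 2: A1 = 1903/2; threaded value p + q = 1905; r = 1; f(2) = 2*(33) - 3*(1) = 63; iterating: f(2)=63, f(3)=27, f(4)=-135, f(5)=-351, f(6)=-297, f(7)=459, f(8)=1809, f(9)=2241, f(10)=-945, f(11)=-8613, f(12)=-14391, f(13)=-2943, f(14)=37287; answer 37287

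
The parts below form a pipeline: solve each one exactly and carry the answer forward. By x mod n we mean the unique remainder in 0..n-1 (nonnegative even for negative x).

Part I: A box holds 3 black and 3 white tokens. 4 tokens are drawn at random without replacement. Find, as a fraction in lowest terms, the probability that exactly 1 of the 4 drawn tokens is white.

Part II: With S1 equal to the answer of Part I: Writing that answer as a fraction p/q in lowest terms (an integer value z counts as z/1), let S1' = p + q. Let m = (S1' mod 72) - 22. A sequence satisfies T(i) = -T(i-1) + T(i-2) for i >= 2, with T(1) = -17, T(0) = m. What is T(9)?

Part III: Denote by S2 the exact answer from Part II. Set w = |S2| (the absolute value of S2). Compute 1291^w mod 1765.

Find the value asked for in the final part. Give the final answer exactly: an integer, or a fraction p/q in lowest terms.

1411

Part I: total draws C(6,4) = 15; favorable C(3,1)*C(3,3) = 3; P = 1/5; answer 1/5
Part II: S1 = 1/5; threaded value p + q = 6; m = -16; T(2) = -1*(-17) + 1*(-16) = 1; iterating: T(2)=1, T(3)=-18, T(4)=19, T(5)=-37, T(6)=56, T(7)=-93, T(8)=149, T(9)=-242; answer -242
Part III: S2 = -242; w = 242; squarings mod 1765: 1291^1=1291, 1291^2=521, 1291^4=1396, 1291^8=256, 1291^16=231, 1291^32=411, 1291^64=1246, 1291^128=1081; 1291^242 = 1291^2 * 1291^16 * 1291^32 * 1291^64 * 1291^128 = 1411 (mod 1765); answer 1411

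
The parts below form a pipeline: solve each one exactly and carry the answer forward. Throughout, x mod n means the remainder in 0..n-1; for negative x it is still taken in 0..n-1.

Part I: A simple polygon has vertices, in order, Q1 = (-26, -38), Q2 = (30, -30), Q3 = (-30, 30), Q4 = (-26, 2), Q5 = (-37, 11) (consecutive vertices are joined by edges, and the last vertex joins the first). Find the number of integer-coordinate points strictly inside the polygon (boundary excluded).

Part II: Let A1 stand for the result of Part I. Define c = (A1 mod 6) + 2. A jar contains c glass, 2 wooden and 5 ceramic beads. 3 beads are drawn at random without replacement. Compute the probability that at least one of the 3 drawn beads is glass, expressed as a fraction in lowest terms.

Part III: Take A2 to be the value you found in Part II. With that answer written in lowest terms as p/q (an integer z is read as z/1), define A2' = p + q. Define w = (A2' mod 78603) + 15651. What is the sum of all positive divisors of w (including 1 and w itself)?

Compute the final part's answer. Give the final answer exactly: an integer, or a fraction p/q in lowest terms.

Part I: cross terms: (-26*-30 - 30*-38)=1920, (30*30 - -30*-30)=0, (-30*2 - -26*30)=720, (-26*11 - -37*2)=-212, (-37*-38 - -26*11)=1692; twice the area = |4120| = 4120; area = 2060; boundary points = 8 + 60 + 4 + 1 + 1 = 74; strictly interior points = area - boundary/2 + 1 = 2024; answer 2024
Part II: A1 = 2024; c = 4; total draws C(11,3) = 165; complement C(7,3) = 35; favorable 165 - 35 = 130; P = 26/33; answer 26/33
Part III: A2 = 26/33; threaded value p + q = 59; w = 15710; 15710 = 2 * 5 * 1571; sigma = (1 + 2) * (1 + 5) * (1 + 1571) = 3 * 6 * 1572 = 28296; answer 28296

28296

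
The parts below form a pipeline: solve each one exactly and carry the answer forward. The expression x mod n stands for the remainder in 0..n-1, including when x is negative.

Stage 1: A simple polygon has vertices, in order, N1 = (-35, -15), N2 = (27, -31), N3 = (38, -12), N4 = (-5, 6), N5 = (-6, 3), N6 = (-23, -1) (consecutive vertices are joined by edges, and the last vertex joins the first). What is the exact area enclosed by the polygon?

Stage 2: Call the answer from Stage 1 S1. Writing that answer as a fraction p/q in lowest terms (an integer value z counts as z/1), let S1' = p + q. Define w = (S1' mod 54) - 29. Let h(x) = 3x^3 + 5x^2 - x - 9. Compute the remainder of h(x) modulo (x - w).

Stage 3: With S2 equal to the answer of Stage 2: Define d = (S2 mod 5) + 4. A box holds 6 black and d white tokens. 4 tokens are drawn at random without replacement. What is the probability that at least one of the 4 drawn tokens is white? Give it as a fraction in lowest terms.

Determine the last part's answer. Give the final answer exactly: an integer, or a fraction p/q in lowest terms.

Stage 1: cross terms: (-35*-31 - 27*-15)=1490, (27*-12 - 38*-31)=854, (38*6 - -5*-12)=168, (-5*3 - -6*6)=21, (-6*-1 - -23*3)=75, (-23*-15 - -35*-1)=310; twice the area = |2918| = 2918; area = 1459; answer 1459
Stage 2: S1 = 1459; threaded value p + q = 1460; w = -27; remainder = value at the root: 3*(-27)^3 + 5*(-27)^2 - 1*(-27)^1 - 9 = (-59049) + (3645) + (27) + (-9) = -55386; answer -55386
Stage 3: S2 = -55386; d = 8; total draws C(14,4) = 1001; complement C(6,4) = 15; favorable 1001 - 15 = 986; P = 986/1001; answer 986/1001

986/1001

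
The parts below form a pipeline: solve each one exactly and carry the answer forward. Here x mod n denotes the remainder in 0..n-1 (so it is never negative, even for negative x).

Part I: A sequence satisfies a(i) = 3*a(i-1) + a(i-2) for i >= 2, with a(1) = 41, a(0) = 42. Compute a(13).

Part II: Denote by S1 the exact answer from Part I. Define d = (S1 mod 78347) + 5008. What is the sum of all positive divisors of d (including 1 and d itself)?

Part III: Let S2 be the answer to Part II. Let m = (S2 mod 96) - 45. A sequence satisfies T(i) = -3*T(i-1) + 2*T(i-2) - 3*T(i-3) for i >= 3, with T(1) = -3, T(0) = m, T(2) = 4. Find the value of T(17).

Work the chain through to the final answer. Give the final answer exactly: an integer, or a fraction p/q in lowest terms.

Part I: a(2) = 3*(41) + 1*(42) = 165; iterating: a(2)=165, a(3)=536, a(4)=1773, a(5)=5855, a(6)=19338, a(7)=63869, a(8)=210945, a(9)=696704, a(10)=2301057, a(11)=7599875, a(12)=25100682, a(13)=82901921; answer 82901921
Part II: S1 = 82901921; d = 15803; 15803 is prime, so its only divisors are 1 and 15803; sigma = 1 + 15803 = 15804; answer 15804
Part III: S2 = 15804; m = 15; T(3) = -3*(4) + 2*(-3) - 3*(15) = -63; iterating: T(3)=-63, T(4)=206, T(5)=-756, T(6)=2869, T(7)=-10737, T(8)=40217, T(9)=-150732, T(10)=564841, T(11)=-2116638, T(12)=7931792, T(13)=-29723175, T(14)=111383023, T(15)=-417390795, T(16)=1564107956, T(17)=-5861254527; answer -5861254527

-5861254527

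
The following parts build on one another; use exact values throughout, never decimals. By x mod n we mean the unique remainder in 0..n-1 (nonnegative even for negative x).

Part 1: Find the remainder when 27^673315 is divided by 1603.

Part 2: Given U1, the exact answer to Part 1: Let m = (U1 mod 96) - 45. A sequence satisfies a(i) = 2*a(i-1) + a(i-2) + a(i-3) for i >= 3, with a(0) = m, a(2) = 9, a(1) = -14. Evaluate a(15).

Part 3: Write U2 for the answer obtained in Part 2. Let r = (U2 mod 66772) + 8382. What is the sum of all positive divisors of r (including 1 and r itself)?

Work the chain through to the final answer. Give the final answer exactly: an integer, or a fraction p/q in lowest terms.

Part 1: squarings mod 1603: 27^1=27, 27^2=729, 27^4=848, 27^8=960, 27^16=1478, 27^32=1198, 27^64=519, 27^128=57, 27^256=43, 27^512=246, 27^1024=1205, 27^2048=1310, 27^4096=890, 27^8192=218, 27^16384=1037, 27^32768=1359, 27^65536=225, 27^131072=932, 27^262144=1401, 27^524288=729; 27^673315 = 27^1 * 27^2 * 27^32 * 27^512 * 27^1024 * 27^16384 * 27^131072 * 27^524288 = 1588 (mod 1603); answer 1588
Part 2: U1 = 1588; m = 7; a(3) = 2*(9) + 1*(-14) + 1*(7) = 11; iterating: a(3)=11, a(4)=17, a(5)=54, a(6)=136, a(7)=343, a(8)=876, a(9)=2231, a(10)=5681, a(11)=14469, a(12)=36850, a(13)=93850, a(14)=239019, a(15)=608738; answer 608738
Part 3: U2 = 608738; r = 16172; 16172 = 2^2 * 13 * 311; sigma = (1 + 2 + 4) * (1 + 13) * (1 + 311) = 7 * 14 * 312 = 30576; answer 30576

30576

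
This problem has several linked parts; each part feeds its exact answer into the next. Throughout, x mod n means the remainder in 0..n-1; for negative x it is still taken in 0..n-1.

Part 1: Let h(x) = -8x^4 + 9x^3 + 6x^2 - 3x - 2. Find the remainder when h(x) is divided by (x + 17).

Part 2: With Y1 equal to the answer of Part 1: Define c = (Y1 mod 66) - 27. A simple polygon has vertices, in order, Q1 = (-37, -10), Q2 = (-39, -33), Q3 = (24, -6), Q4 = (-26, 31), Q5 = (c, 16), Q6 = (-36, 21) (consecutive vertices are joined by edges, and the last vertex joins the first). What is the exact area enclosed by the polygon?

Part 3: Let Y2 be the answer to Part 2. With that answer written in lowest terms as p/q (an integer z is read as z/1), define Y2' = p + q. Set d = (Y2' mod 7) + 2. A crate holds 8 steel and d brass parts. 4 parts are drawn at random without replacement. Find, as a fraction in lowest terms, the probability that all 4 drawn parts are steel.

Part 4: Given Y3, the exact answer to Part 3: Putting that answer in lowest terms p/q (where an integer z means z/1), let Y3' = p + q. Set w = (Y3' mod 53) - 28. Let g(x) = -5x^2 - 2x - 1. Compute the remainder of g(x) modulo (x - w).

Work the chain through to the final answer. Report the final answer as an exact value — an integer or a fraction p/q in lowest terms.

-2692

Part 1: remainder = value at the root: -8*(-17)^4 + 9*(-17)^3 + 6*(-17)^2 - 3*(-17)^1 - 2 = (-668168) + (-44217) + (1734) + (51) + (-2) = -710602; answer -710602
Part 2: Y1 = -710602; c = -7; cross terms: (-37*-33 - -39*-10)=831, (-39*-6 - 24*-33)=1026, (24*31 - -26*-6)=588, (-26*16 - -7*31)=-199, (-7*21 - -36*16)=429, (-36*-10 - -37*21)=1137; twice the area = |3812| = 3812; area = 1906; answer 1906
Part 3: Y2 = 1906; threaded value p + q = 1907; d = 5; total draws C(13,4) = 715; favorable C(8,4) = 70; P = 14/143; answer 14/143
Part 4: Y3 = 14/143; threaded value p + q = 157; w = 23; remainder = value at the root: -5*(23)^2 - 2*(23)^1 - 1 = (-2645) + (-46) + (-1) = -2692; answer -2692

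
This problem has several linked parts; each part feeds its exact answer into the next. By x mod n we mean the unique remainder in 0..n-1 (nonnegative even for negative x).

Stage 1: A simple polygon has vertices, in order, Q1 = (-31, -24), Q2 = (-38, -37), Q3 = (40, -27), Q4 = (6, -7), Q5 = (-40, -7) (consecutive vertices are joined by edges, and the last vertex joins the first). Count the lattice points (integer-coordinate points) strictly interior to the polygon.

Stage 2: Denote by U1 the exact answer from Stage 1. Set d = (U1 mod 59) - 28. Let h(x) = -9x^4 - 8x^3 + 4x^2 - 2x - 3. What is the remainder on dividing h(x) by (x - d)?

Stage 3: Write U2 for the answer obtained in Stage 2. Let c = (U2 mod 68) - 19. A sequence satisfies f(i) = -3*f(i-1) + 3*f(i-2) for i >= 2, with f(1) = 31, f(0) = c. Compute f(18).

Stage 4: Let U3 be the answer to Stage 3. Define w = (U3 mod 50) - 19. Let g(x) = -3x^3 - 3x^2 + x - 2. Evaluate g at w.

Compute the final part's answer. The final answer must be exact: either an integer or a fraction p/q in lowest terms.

Stage 1: cross terms: (-31*-37 - -38*-24)=235, (-38*-27 - 40*-37)=2506, (40*-7 - 6*-27)=-118, (6*-7 - -40*-7)=-322, (-40*-24 - -31*-7)=743; twice the area = |3044| = 3044; area = 1522; boundary points = 1 + 2 + 2 + 46 + 1 = 52; strictly interior points = area - boundary/2 + 1 = 1497; answer 1497
Stage 2: U1 = 1497; d = -6; remainder = value at the root: -9*(-6)^4 - 8*(-6)^3 + 4*(-6)^2 - 2*(-6)^1 - 3 = (-11664) + (1728) + (144) + (12) + (-3) = -9783; answer -9783
Stage 3: U2 = -9783; c = -10; f(2) = -3*(31) + 3*(-10) = -123; iterating: f(2)=-123, f(3)=462, f(4)=-1755, f(5)=6651, f(6)=-25218, f(7)=95607, f(8)=-362475, f(9)=1374246, f(10)=-5210163, f(11)=19753227, f(12)=-74890170, f(13)=283930191, f(14)=-1076461083, f(15)=4081173822, f(16)=-15472904715, f(17)=58662235611, f(18)=-222405420978; answer -222405420978
Stage 4: U3 = -222405420978; w = 3; -3*(3)^3 - 3*(3)^2 + 1*(3)^1 - 2 = (-81) + (-27) + (3) + (-2) = -107; answer -107

-107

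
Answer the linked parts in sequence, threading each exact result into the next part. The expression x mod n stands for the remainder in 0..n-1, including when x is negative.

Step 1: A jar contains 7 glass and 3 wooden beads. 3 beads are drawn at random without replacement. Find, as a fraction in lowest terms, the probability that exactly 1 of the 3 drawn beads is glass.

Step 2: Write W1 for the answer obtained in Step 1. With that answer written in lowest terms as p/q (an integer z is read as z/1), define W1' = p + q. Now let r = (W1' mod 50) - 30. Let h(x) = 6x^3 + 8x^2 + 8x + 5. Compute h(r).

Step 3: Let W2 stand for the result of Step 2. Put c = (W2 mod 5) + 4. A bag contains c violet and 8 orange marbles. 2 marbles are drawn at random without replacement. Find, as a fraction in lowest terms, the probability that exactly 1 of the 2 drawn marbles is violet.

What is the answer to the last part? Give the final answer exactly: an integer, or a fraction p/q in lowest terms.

20/39

Step 1: total draws C(10,3) = 120; favorable C(7,1)*C(3,2) = 21; P = 7/40; answer 7/40
Step 2: W1 = 7/40; threaded value p + q = 47; r = 17; 6*(17)^3 + 8*(17)^2 + 8*(17)^1 + 5 = (29478) + (2312) + (136) + (5) = 31931; answer 31931
Step 3: W2 = 31931; c = 5; total draws C(13,2) = 78; favorable C(5,1)*C(8,1) = 40; P = 20/39; answer 20/39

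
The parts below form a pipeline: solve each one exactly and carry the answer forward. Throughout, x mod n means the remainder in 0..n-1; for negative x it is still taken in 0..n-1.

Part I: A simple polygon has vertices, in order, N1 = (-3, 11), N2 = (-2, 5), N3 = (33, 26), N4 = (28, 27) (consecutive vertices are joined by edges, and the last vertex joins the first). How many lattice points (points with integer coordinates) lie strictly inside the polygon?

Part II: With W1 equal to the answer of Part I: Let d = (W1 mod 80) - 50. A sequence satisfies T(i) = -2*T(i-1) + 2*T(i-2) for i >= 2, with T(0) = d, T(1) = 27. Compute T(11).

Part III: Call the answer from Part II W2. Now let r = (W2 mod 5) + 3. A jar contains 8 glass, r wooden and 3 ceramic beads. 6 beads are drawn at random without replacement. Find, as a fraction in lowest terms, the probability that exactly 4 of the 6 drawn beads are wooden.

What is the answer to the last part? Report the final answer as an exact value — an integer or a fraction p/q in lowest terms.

Part I: cross terms: (-3*5 - -2*11)=7, (-2*26 - 33*5)=-217, (33*27 - 28*26)=163, (28*11 - -3*27)=389; twice the area = |342| = 342; area = 171; boundary points = 1 + 7 + 1 + 1 = 10; strictly interior points = area - boundary/2 + 1 = 167; answer 167
Part II: W1 = 167; d = -43; T(2) = -2*(27) + 2*(-43) = -140; iterating: T(2)=-140, T(3)=334, T(4)=-948, T(5)=2564, T(6)=-7024, T(7)=19176, T(8)=-52400, T(9)=143152, T(10)=-391104, T(11)=1068512; answer 1068512
Part III: W2 = 1068512; r = 5; total draws C(16,6) = 8008; favorable C(5,4)*C(11,2) = 275; P = 25/728; answer 25/728

25/728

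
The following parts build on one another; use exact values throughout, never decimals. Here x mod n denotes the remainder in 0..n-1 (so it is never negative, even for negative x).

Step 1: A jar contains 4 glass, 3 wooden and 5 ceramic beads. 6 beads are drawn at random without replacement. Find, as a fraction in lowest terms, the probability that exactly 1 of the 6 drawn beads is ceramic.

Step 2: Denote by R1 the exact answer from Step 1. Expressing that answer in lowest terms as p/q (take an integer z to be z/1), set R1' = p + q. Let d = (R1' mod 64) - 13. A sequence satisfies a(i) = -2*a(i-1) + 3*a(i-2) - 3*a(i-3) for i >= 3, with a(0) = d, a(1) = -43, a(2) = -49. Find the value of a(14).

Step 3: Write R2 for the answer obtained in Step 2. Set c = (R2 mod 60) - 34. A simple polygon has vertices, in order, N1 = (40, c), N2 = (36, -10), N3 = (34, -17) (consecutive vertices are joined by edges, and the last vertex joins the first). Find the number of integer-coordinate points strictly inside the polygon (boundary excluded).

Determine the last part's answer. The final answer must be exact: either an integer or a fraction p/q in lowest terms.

Step 1: total draws C(12,6) = 924; favorable C(5,1)*C(7,5) = 105; P = 5/44; answer 5/44
Step 2: R1 = 5/44; threaded value p + q = 49; d = 36; a(3) = -2*(-49) + 3*(-43) - 3*(36) = -139; iterating: a(3)=-139, a(4)=260, a(5)=-790, a(6)=2777, a(7)=-8704, a(8)=28109, a(9)=-90661, a(10)=291761, a(11)=-939832, a(12)=3026930, a(13)=-9748639, a(14)=31397564; answer 31397564
Step 3: R2 = 31397564; c = 10; cross terms: (40*-10 - 36*10)=-760, (36*-17 - 34*-10)=-272, (34*10 - 40*-17)=1020; twice the area = |-12| = 12; area = 6; boundary points = 4 + 1 + 3 = 8; strictly interior points = area - boundary/2 + 1 = 3; answer 3

3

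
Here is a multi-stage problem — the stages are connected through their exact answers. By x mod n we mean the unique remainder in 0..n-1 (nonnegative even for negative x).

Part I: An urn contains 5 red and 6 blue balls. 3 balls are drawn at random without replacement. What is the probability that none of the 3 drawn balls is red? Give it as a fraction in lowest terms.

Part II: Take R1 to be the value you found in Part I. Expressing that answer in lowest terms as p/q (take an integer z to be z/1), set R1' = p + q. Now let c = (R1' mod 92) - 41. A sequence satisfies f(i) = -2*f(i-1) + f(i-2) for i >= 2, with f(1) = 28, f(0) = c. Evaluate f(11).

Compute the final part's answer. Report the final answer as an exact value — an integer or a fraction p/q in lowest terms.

170260

Part I: total draws C(11,3) = 165; favorable C(6,3) = 20; P = 4/33; answer 4/33
Part II: R1 = 4/33; threaded value p + q = 37; c = -4; f(2) = -2*(28) + 1*(-4) = -60; iterating: f(2)=-60, f(3)=148, f(4)=-356, f(5)=860, f(6)=-2076, f(7)=5012, f(8)=-12100, f(9)=29212, f(10)=-70524, f(11)=170260; answer 170260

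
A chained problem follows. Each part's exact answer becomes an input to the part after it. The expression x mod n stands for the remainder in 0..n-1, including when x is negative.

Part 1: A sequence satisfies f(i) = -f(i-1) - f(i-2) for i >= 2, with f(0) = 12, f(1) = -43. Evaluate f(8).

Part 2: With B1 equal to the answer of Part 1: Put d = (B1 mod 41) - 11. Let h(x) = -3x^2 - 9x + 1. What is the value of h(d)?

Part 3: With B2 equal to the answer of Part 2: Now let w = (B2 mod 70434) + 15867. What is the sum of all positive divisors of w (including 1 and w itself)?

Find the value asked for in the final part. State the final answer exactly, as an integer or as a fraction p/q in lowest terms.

Part 1: f(2) = -1*(-43) - 1*(12) = 31; iterating: f(2)=31, f(3)=12, f(4)=-43, f(5)=31, f(6)=12, f(7)=-43, f(8)=31; answer 31
Part 2: B1 = 31; d = 20; -3*(20)^2 - 9*(20)^1 + 1 = (-1200) + (-180) + (1) = -1379; answer -1379
Part 3: B2 = -1379; w = 84922; 84922 = 2 * 42461; sigma = (1 + 2) * (1 + 42461) = 3 * 42462 = 127386; answer 127386

127386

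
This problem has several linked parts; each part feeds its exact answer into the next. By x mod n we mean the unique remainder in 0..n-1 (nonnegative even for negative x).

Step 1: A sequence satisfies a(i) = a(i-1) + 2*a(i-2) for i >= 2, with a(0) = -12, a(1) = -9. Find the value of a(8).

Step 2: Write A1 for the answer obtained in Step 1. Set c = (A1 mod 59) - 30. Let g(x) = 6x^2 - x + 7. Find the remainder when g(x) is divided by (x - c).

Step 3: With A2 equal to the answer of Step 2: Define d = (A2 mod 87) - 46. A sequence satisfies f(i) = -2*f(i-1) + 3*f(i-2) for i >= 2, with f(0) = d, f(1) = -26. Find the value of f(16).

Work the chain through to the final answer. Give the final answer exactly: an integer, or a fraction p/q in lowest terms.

96855103

Step 1: a(2) = 1*(-9) + 2*(-12) = -33; iterating: a(2)=-33, a(3)=-51, a(4)=-117, a(5)=-219, a(6)=-453, a(7)=-891, a(8)=-1797; answer -1797
Step 2: A1 = -1797; c = 2; remainder = value at the root: 6*(2)^2 - 1*(2)^1 + 7 = (24) + (-2) + (7) = 29; answer 29
Step 3: A2 = 29; d = -17; f(2) = -2*(-26) + 3*(-17) = 1; iterating: f(2)=1, f(3)=-80, f(4)=163, f(5)=-566, f(6)=1621, f(7)=-4940, f(8)=14743, f(9)=-44306, f(10)=132841, f(11)=-398600, f(12)=1195723, f(13)=-3587246, f(14)=10761661, f(15)=-32285060, f(16)=96855103; answer 96855103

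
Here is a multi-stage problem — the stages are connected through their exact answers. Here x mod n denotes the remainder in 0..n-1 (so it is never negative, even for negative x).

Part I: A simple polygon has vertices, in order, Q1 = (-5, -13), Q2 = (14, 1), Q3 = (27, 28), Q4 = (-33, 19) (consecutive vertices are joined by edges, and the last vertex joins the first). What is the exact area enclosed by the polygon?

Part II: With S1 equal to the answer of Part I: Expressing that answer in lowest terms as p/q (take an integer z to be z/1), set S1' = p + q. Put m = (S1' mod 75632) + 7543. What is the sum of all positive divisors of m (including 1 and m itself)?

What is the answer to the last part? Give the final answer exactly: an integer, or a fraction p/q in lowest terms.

20066

Part I: cross terms: (-5*1 - 14*-13)=177, (14*28 - 27*1)=365, (27*19 - -33*28)=1437, (-33*-13 - -5*19)=524; twice the area = |2503| = 2503; area = 2503/2; answer 2503/2
Part II: S1 = 2503/2; threaded value p + q = 2505; m = 10048; 10048 = 2^6 * 157; sigma = (1 + 2 + 4 + 8 + 16 + 32 + 64) * (1 + 157) = 127 * 158 = 20066; answer 20066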